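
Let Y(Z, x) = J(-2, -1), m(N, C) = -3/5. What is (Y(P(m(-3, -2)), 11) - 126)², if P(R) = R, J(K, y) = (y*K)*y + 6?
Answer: 14884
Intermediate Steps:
m(N, C) = -⅗ (m(N, C) = -3*⅕ = -⅗)
J(K, y) = 6 + K*y² (J(K, y) = (K*y)*y + 6 = K*y² + 6 = 6 + K*y²)
Y(Z, x) = 4 (Y(Z, x) = 6 - 2*(-1)² = 6 - 2*1 = 6 - 2 = 4)
(Y(P(m(-3, -2)), 11) - 126)² = (4 - 126)² = (-122)² = 14884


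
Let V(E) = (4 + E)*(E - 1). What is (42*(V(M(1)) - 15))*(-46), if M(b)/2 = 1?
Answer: 17388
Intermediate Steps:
M(b) = 2 (M(b) = 2*1 = 2)
V(E) = (-1 + E)*(4 + E) (V(E) = (4 + E)*(-1 + E) = (-1 + E)*(4 + E))
(42*(V(M(1)) - 15))*(-46) = (42*((-4 + 2**2 + 3*2) - 15))*(-46) = (42*((-4 + 4 + 6) - 15))*(-46) = (42*(6 - 15))*(-46) = (42*(-9))*(-46) = -378*(-46) = 17388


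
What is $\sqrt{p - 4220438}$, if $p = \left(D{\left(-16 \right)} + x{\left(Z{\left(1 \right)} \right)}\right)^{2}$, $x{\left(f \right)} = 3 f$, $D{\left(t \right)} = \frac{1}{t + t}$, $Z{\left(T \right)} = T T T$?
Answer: $\frac{i \sqrt{4321719487}}{32} \approx 2054.4 i$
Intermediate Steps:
$Z{\left(T \right)} = T^{3}$ ($Z{\left(T \right)} = T^{2} T = T^{3}$)
$D{\left(t \right)} = \frac{1}{2 t}$
$p = \frac{9025}{1024}$ ($p = \left(\frac{1}{2 \left(-16\right)} + 3 \cdot 1^{3}\right)^{2} = \left(\frac{1}{2} \left(- \frac{1}{16}\right) + 3 \cdot 1\right)^{2} = \left(- \frac{1}{32} + 3\right)^{2} = \left(\frac{95}{32}\right)^{2} = \frac{9025}{1024} \approx 8.8135$)
$\sqrt{p - 4220438} = \sqrt{\frac{9025}{1024} - 4220438} = \sqrt{- \frac{4321719487}{1024}} = \frac{i \sqrt{4321719487}}{32}$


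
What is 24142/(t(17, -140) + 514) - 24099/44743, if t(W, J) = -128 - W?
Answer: 1071292975/16510167 ≈ 64.887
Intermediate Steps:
24142/(t(17, -140) + 514) - 24099/44743 = 24142/((-128 - 1*17) + 514) - 24099/44743 = 24142/((-128 - 17) + 514) - 24099*1/44743 = 24142/(-145 + 514) - 24099/44743 = 24142/369 - 24099/44743 = 1071292975/16510167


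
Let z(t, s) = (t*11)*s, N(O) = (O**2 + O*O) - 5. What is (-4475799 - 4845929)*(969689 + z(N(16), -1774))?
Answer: 83186252394752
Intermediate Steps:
N(O) = -5 + 2*O**2 (N(O) = (O**2 + O**2) - 5 = 2*O**2 - 5 = -5 + 2*O**2)
z(t, s) = 11*s*t (z(t, s) = (11*t)*s = 11*s*t)
(-4475799 - 4845929)*(969689 + z(N(16), -1774)) = (-4475799 - 4845929)*(969689 + 11*(-1774)*(-5 + 2*16**2)) = -9321728*(969689 + 11*(-1774)*(-5 + 2*256)) = -9321728*(969689 + 11*(-1774)*(-5 + 512)) = -9321728*(969689 + 11*(-1774)*507) = -9321728*(969689 - 9893598) = -9321728*(-8923909) = 83186252394752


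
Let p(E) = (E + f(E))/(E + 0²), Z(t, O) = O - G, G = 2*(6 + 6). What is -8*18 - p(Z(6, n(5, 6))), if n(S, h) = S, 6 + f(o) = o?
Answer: -2780/19 ≈ -146.32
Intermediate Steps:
f(o) = -6 + o
G = 24 (G = 2*12 = 24)
Z(t, O) = -24 + O (Z(t, O) = O - 1*24 = O - 24 = -24 + O)
p(E) = (-6 + 2*E)/E (p(E) = (E + (-6 + E))/(E + 0²) = (-6 + 2*E)/(E + 0) = (-6 + 2*E)/E)
-8*18 - p(Z(6, n(5, 6))) = -8*18 - (2 - 6/(-24 + 5)) = -144 - (2 - 6/(-19)) = -144 - (2 - 6*(-1/19)) = -144 - (2 + 6/19) = -144 - 1*44/19 = -144 - 44/19 = -2780/19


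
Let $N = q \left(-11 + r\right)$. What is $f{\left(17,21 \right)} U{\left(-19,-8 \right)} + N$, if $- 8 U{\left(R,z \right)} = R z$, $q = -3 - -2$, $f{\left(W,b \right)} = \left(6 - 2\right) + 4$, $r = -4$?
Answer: $-137$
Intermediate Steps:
$f{\left(W,b \right)} = 8$ ($f{\left(W,b \right)} = \left(6 - 2\right) + 4 = 4 + 4 = 8$)
$q = -1$ ($q = -3 + 2 = -1$)
$N = 15$ ($N = - (-11 - 4) = \left(-1\right) \left(-15\right) = 15$)
$U{\left(R,z \right)} = - \frac{R z}{8}$
$f{\left(17,21 \right)} U{\left(-19,-8 \right)} + N = 8 \left(\left(- \frac{1}{8}\right) \left(-19\right) \left(-8\right)\right) + 15 = 8 \left(-19\right) + 15 = -152 + 15 = -137$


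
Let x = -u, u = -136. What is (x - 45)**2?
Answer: 8281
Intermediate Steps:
x = 136 (x = -1*(-136) = 136)
(x - 45)**2 = (136 - 45)**2 = 91**2 = 8281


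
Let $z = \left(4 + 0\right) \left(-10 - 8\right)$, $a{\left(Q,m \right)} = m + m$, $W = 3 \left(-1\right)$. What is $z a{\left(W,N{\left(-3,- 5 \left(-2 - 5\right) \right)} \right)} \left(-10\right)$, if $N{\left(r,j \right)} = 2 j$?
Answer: $100800$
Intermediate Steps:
$W = -3$
$a{\left(Q,m \right)} = 2 m$
$z = -72$ ($z = 4 \left(-18\right) = -72$)
$z a{\left(W,N{\left(-3,- 5 \left(-2 - 5\right) \right)} \right)} \left(-10\right) = - 72 \cdot 2 \cdot 2 \left(- 5 \left(-2 - 5\right)\right) \left(-10\right) = - 72 \cdot 2 \cdot 2 \left(\left(-5\right) \left(-7\right)\right) \left(-10\right) = - 72 \cdot 2 \cdot 2 \cdot 35 \left(-10\right) = - 72 \cdot 2 \cdot 70 \left(-10\right) = \left(-72\right) 140 \left(-10\right) = \left(-10080\right) \left(-10\right) = 100800$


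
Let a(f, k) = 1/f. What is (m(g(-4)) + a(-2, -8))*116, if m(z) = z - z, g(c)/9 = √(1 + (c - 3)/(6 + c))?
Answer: -58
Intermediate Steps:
g(c) = 9*√(1 + (-3 + c)/(6 + c)) (g(c) = 9*√(1 + (c - 3)/(6 + c)) = 9*√(1 + (-3 + c)/(6 + c)))
m(z) = 0
(m(g(-4)) + a(-2, -8))*116 = (0 + 1/(-2))*116 = (0 - ½)*116 = -½*116 = -58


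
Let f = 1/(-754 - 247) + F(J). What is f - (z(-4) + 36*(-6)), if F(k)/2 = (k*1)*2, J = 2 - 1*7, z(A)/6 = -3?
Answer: 214213/1001 ≈ 214.00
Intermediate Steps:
z(A) = -18 (z(A) = 6*(-3) = -18)
J = -5 (J = 2 - 7 = -5)
F(k) = 4*k (F(k) = 2*((k*1)*2) = 2*(k*2) = 2*(2*k) = 4*k)
f = -20021/1001 (f = 1/(-754 - 247) + 4*(-5) = 1/(-1001) - 20 = -1/1001 - 20 = -20021/1001 ≈ -20.001)
f - (z(-4) + 36*(-6)) = -20021/1001 - (-18 + 36*(-6)) = -20021/1001 - (-18 - 216) = -20021/1001 - 1*(-234) = -20021/1001 + 234 = 214213/1001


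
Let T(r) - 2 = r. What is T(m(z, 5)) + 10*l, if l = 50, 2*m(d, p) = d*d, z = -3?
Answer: 1013/2 ≈ 506.50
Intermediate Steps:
m(d, p) = d**2/2 (m(d, p) = (d*d)/2 = d**2/2)
T(r) = 2 + r
T(m(z, 5)) + 10*l = (2 + (1/2)*(-3)**2) + 10*50 = (2 + (1/2)*9) + 500 = (2 + 9/2) + 500 = 13/2 + 500 = 1013/2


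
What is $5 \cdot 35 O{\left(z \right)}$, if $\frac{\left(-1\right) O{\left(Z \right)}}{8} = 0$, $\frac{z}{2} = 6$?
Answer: $0$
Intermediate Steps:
$z = 12$ ($z = 2 \cdot 6 = 12$)
$O{\left(Z \right)} = 0$ ($O{\left(Z \right)} = \left(-8\right) 0 = 0$)
$5 \cdot 35 O{\left(z \right)} = 5 \cdot 35 \cdot 0 = 175 \cdot 0 = 0$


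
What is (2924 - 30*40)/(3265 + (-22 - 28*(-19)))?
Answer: 1724/3775 ≈ 0.45669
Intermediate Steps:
(2924 - 30*40)/(3265 + (-22 - 28*(-19))) = (2924 - 1200)/(3265 + (-22 + 532)) = 1724/(3265 + 510) = 1724/3775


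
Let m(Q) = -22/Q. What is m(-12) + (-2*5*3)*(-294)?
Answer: 52931/6 ≈ 8821.8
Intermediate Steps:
m(-12) + (-2*5*3)*(-294) = -22/(-12) + (-2*5*3)*(-294) = -22*(-1/12) - 10*3*(-294) = 11/6 - 30*(-294) = 11/6 + 8820 = 52931/6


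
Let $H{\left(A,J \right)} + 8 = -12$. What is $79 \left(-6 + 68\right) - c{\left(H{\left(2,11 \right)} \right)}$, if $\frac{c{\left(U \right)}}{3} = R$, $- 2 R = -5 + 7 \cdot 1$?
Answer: $4901$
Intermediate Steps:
$H{\left(A,J \right)} = -20$ ($H{\left(A,J \right)} = -8 - 12 = -20$)
$R = -1$ ($R = - \frac{-5 + 7 \cdot 1}{2} = - \frac{-5 + 7}{2} = \left(- \frac{1}{2}\right) 2 = -1$)
$c{\left(U \right)} = -3$ ($c{\left(U \right)} = 3 \left(-1\right) = -3$)
$79 \left(-6 + 68\right) - c{\left(H{\left(2,11 \right)} \right)} = 79 \left(-6 + 68\right) - -3 = 79 \cdot 62 + 3 = 4898 + 3 = 4901$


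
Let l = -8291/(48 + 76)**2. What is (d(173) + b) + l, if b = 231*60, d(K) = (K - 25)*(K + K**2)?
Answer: 68714659165/15376 ≈ 4.4690e+6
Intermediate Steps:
d(K) = (-25 + K)*(K + K**2)
l = -8291/15376 (l = -8291/(124**2) = -8291/15376 ≈ -0.53922)
b = 13860
(d(173) + b) + l = (173*(-25 + 173**2 - 24*173) + 13860) - 8291/15376 = (173*(-25 + 29929 - 4152) + 13860) - 8291/15376 = (173*25752 + 13860) - 8291/15376 = (4455096 + 13860) - 8291/15376 = 4468956 - 8291/15376 = 68714659165/15376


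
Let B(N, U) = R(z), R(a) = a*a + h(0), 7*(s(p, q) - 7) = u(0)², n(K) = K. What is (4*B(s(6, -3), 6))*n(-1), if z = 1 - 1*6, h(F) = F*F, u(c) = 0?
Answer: -100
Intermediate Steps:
s(p, q) = 7 (s(p, q) = 7 + (⅐)*0² = 7 + (⅐)*0 = 7 + 0 = 7)
h(F) = F²
z = -5 (z = 1 - 6 = -5)
R(a) = a² (R(a) = a*a + 0² = a² + 0 = a²)
B(N, U) = 25 (B(N, U) = (-5)² = 25)
(4*B(s(6, -3), 6))*n(-1) = (4*25)*(-1) = 100*(-1) = -100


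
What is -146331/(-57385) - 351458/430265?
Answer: 8558538077/4938151405 ≈ 1.7331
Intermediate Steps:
-146331/(-57385) - 351458/430265 = -146331*(-1/57385) - 351458*1/430265 = 146331/57385 - 351458/430265 = 8558538077/4938151405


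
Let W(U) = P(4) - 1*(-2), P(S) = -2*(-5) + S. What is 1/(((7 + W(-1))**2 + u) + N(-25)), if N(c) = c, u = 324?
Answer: 1/828 ≈ 0.0012077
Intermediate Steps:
P(S) = 10 + S
W(U) = 16 (W(U) = (10 + 4) - 1*(-2) = 14 + 2 = 16)
1/(((7 + W(-1))**2 + u) + N(-25)) = 1/(((7 + 16)**2 + 324) - 25) = 1/((23**2 + 324) - 25) = 1/((529 + 324) - 25) = 1/(853 - 25) = 1/828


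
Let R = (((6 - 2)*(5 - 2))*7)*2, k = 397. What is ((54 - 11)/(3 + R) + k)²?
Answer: 4614484900/29241 ≈ 1.5781e+5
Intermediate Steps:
R = 168 (R = ((4*3)*7)*2 = (12*7)*2 = 84*2 = 168)
((54 - 11)/(3 + R) + k)² = ((54 - 11)/(3 + 168) + 397)² = (43/171 + 397)² = (67930/171)² = 4614484900/29241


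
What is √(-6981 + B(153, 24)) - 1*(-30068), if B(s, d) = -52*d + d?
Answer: 30068 + I*√8205 ≈ 30068.0 + 90.581*I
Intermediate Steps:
B(s, d) = -51*d
√(-6981 + B(153, 24)) - 1*(-30068) = √(-6981 - 51*24) - 1*(-30068) = √(-6981 - 1224) + 30068 = √(-8205) + 30068 = I*√8205 + 30068 = 30068 + I*√8205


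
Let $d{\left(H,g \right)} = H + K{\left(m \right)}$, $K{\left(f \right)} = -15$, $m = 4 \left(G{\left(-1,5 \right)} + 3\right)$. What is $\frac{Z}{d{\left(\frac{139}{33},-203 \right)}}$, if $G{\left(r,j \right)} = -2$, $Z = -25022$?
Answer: $\frac{412863}{178} \approx 2319.5$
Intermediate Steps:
$m = 4$ ($m = 4 \left(-2 + 3\right) = 4 \cdot 1 = 4$)
$d{\left(H,g \right)} = -15 + H$ ($d{\left(H,g \right)} = H - 15 = -15 + H$)
$\frac{Z}{d{\left(\frac{139}{33},-203 \right)}} = - \frac{25022}{-15 + \frac{139}{33}} = - \frac{25022}{- \frac{356}{33}} = \left(-25022\right) \left(- \frac{33}{356}\right) = \frac{412863}{178}$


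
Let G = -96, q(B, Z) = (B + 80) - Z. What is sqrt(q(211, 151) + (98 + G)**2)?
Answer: 12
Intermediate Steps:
q(B, Z) = 80 + B - Z (q(B, Z) = (80 + B) - Z = 80 + B - Z)
sqrt(q(211, 151) + (98 + G)**2) = sqrt((80 + 211 - 1*151) + (98 - 96)**2) = sqrt((80 + 211 - 151) + 2**2) = sqrt(140 + 4) = sqrt(144) = 12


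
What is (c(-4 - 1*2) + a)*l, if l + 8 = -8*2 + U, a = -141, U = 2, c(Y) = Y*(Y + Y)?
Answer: 1518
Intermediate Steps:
c(Y) = 2*Y**2 (c(Y) = Y*(2*Y) = 2*Y**2)
l = -22 (l = -8 + (-8*2 + 2) = -8 + (-16 + 2) = -8 - 14 = -22)
(c(-4 - 1*2) + a)*l = (2*(-4 - 1*2)**2 - 141)*(-22) = (2*(-4 - 2)**2 - 141)*(-22) = (2*(-6)**2 - 141)*(-22) = (2*36 - 141)*(-22) = (72 - 141)*(-22) = -69*(-22) = 1518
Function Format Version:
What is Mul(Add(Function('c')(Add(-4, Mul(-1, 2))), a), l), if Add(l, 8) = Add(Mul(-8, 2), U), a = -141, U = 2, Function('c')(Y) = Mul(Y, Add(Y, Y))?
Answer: 1518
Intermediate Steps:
Function('c')(Y) = Mul(2, Pow(Y, 2)) (Function('c')(Y) = Mul(Y, Mul(2, Y)) = Mul(2, Pow(Y, 2)))
l = -22 (l = Add(-8, Add(Mul(-8, 2), 2)) = Add(-8, Add(-16, 2)) = Add(-8, -14) = -22)
Mul(Add(Function('c')(Add(-4, Mul(-1, 2))), a), l) = Mul(Add(Mul(2, Pow(Add(-4, Mul(-1, 2)), 2)), -141), -22) = Mul(Add(Mul(2, Pow(Add(-4, -2), 2)), -141), -22) = Mul(Add(Mul(2, Pow(-6, 2)), -141), -22) = Mul(Add(Mul(2, 36), -141), -22) = Mul(Add(72, -141), -22) = Mul(-69, -22) = 1518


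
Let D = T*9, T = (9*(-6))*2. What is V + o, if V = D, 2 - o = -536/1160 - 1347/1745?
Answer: -49024404/50605 ≈ -968.77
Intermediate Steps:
T = -108 (T = -54*2 = -108)
o = 163656/50605 (o = 2 - (-536/1160 - 1347/1745) = 2 - (-536*1/1160 - 1347*1/1745) = 2 - (-67/145 - 1347/1745) = 2 - 1*(-62446/50605) = 2 + 62446/50605 = 163656/50605 ≈ 3.2340)
D = -972 (D = -108*9 = -972)
V = -972
V + o = -972 + 163656/50605 = -49024404/50605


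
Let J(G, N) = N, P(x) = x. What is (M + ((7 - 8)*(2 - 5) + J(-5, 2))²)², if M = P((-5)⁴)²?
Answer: 152607422500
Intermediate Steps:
M = 390625 (M = ((-5)⁴)² = 625² = 390625)
(M + ((7 - 8)*(2 - 5) + J(-5, 2))²)² = (390625 + ((7 - 8)*(2 - 5) + 2)²)² = (390625 + (-1*(-3) + 2)²)² = (390625 + (3 + 2)²)² = (390625 + 5²)² = (390625 + 25)² = 390650² = 152607422500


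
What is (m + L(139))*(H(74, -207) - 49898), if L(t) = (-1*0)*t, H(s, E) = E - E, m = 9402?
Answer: -469140996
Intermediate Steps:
H(s, E) = 0
L(t) = 0 (L(t) = 0*t = 0)
(m + L(139))*(H(74, -207) - 49898) = (9402 + 0)*(0 - 49898) = 9402*(-49898) = -469140996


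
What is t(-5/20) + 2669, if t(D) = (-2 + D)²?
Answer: 42785/16 ≈ 2674.1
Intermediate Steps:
t(-5/20) + 2669 = (-2 - 5/20)² + 2669 = (-2 - 5*1/20)² + 2669 = (-2 - ¼)² + 2669 = (-9/4)² + 2669 = 81/16 + 2669 = 42785/16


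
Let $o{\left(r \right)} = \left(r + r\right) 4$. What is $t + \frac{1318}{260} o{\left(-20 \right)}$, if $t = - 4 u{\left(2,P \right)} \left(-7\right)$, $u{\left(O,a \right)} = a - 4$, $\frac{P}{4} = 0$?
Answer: $- \frac{12000}{13} \approx -923.08$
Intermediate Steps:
$o{\left(r \right)} = 8 r$ ($o{\left(r \right)} = 2 r 4 = 8 r$)
$P = 0$ ($P = 4 \cdot 0 = 0$)
$u{\left(O,a \right)} = -4 + a$
$t = -112$ ($t = - 4 \left(-4 + 0\right) \left(-7\right) = \left(-4\right) \left(-4\right) \left(-7\right) = 16 \left(-7\right) = -112$)
$t + \frac{1318}{260} o{\left(-20 \right)} = -112 + \frac{1318}{260} \cdot 8 \left(-20\right) = -112 + 1318 \cdot \frac{1}{260} \left(-160\right) = -112 + \frac{659}{130} \left(-160\right) = -112 - \frac{10544}{13} = - \frac{12000}{13}$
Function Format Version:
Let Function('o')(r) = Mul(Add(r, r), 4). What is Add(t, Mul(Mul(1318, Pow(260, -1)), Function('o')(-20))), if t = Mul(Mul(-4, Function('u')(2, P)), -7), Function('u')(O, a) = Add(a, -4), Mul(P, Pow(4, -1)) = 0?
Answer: Rational(-12000, 13) ≈ -923.08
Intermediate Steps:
Function('o')(r) = Mul(8, r) (Function('o')(r) = Mul(Mul(2, r), 4) = Mul(8, r))
P = 0 (P = Mul(4, 0) = 0)
Function('u')(O, a) = Add(-4, a)
t = -112 (t = Mul(Mul(-4, Add(-4, 0)), -7) = Mul(Mul(-4, -4), -7) = Mul(16, -7) = -112)
Add(t, Mul(Mul(1318, Pow(260, -1)), Function('o')(-20))) = Add(-112, Mul(Mul(1318, Pow(260, -1)), Mul(8, -20))) = Add(-112, Mul(Mul(1318, Rational(1, 260)), -160)) = Add(-112, Mul(Rational(659, 130), -160)) = Add(-112, Rational(-10544, 13)) = Rational(-12000, 13)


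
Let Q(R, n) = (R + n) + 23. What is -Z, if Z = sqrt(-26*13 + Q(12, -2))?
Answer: -I*sqrt(305) ≈ -17.464*I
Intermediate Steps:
Q(R, n) = 23 + R + n
Z = I*sqrt(305) (Z = sqrt(-26*13 + (23 + 12 - 2)) = sqrt(-338 + 33) = sqrt(-305) = I*sqrt(305) ≈ 17.464*I)
-Z = -I*sqrt(305)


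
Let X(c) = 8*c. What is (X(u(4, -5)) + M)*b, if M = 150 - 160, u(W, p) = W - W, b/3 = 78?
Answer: -2340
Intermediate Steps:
b = 234 (b = 3*78 = 234)
u(W, p) = 0
M = -10
(X(u(4, -5)) + M)*b = (8*0 - 10)*234 = (0 - 10)*234 = -10*234 = -2340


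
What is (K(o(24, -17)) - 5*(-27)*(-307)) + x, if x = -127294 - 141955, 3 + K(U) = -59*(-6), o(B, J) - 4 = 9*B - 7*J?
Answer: -310343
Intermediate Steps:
o(B, J) = 4 - 7*J + 9*B (o(B, J) = 4 + (9*B - 7*J) = 4 + (-7*J + 9*B) = 4 - 7*J + 9*B)
K(U) = 351 (K(U) = -3 - 59*(-6) = -3 + 354 = 351)
x = -269249
(K(o(24, -17)) - 5*(-27)*(-307)) + x = (351 - 5*(-27)*(-307)) - 269249 = (351 + 135*(-307)) - 269249 = (351 - 41445) - 269249 = -41094 - 269249 = -310343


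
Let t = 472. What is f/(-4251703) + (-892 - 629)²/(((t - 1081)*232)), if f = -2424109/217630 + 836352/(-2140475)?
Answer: -21818802082684716973727/1332532543166263646200 ≈ -16.374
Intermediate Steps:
f = -1074151999507/93166314850 (f = -2424109*1/217630 + 836352*(-1/2140475) = -2424109/217630 - 836352/2140475 = -1074151999507/93166314850 ≈ -11.529)
f/(-4251703) + (-892 - 629)²/(((t - 1081)*232)) = -1074151999507/93166314850/(-4251703) + (-892 - 629)²/(((472 - 1081)*232)) = -1074151999507/93166314850*(-1/4251703) + (-1521)²/((-609*232)) = 1074151999507/396115500346689550 + 2313441/(-141288) = 1074151999507/396115500346689550 + 2313441*(-1/141288) = 1074151999507/396115500346689550 - 771147/47096 = -21818802082684716973727/1332532543166263646200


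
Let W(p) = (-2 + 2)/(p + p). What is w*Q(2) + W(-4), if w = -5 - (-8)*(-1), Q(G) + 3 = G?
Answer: 13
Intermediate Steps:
Q(G) = -3 + G
W(p) = 0 (W(p) = 0/((2*p)) = 0*(1/(2*p)) = 0)
w = -13 (w = -5 - 1*8 = -5 - 8 = -13)
w*Q(2) + W(-4) = -13*(-3 + 2) + 0 = -13*(-1) + 0 = 13 + 0 = 13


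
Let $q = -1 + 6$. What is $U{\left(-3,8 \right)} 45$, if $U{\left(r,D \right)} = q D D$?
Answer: $14400$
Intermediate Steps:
$q = 5$
$U{\left(r,D \right)} = 5 D^{2}$ ($U{\left(r,D \right)} = 5 D D = 5 D^{2}$)
$U{\left(-3,8 \right)} 45 = 5 \cdot 8^{2} \cdot 45 = 5 \cdot 64 \cdot 45 = 320 \cdot 45 = 14400$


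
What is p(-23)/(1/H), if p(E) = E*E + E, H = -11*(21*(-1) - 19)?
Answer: 222640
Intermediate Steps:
H = 440 (H = -11*(-21 - 19) = -11*(-40) = 440)
p(E) = E + E² (p(E) = E² + E = E + E²)
p(-23)/(1/H) = (-23*(1 - 23))/(1/440) = (-23*(-22))/(1/440) = 506*440 = 222640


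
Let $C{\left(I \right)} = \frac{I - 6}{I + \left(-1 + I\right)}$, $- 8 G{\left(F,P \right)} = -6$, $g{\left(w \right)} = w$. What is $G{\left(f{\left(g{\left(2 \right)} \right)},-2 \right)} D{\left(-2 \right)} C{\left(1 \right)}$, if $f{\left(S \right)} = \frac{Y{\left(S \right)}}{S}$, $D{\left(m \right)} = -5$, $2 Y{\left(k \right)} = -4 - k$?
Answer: $\frac{75}{4} \approx 18.75$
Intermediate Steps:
$Y{\left(k \right)} = -2 - \frac{k}{2}$ ($Y{\left(k \right)} = \frac{-4 - k}{2} = -2 - \frac{k}{2}$)
$f{\left(S \right)} = \frac{-2 - \frac{S}{2}}{S}$
$G{\left(F,P \right)} = \frac{3}{4}$ ($G{\left(F,P \right)} = \left(- \frac{1}{8}\right) \left(-6\right) = \frac{3}{4}$)
$C{\left(I \right)} = \frac{-6 + I}{-1 + 2 I}$
$G{\left(f{\left(g{\left(2 \right)} \right)},-2 \right)} D{\left(-2 \right)} C{\left(1 \right)} = \frac{3}{4} \left(-5\right) \frac{-6 + 1}{-1 + 2 \cdot 1} = - \frac{15 \frac{1}{-1 + 2} \left(-5\right)}{4} = - \frac{15 \cdot 1^{-1} \left(-5\right)}{4} = - \frac{15 \cdot 1 \left(-5\right)}{4} = \left(- \frac{15}{4}\right) \left(-5\right) = \frac{75}{4}$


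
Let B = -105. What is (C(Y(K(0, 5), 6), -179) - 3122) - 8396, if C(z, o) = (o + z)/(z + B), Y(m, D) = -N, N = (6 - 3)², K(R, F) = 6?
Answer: -656432/57 ≈ -11516.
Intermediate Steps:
N = 9 (N = 3² = 9)
Y(m, D) = -9 (Y(m, D) = -1*9 = -9)
C(z, o) = (o + z)/(-105 + z) (C(z, o) = (o + z)/(z - 105) = (o + z)/(-105 + z))
(C(Y(K(0, 5), 6), -179) - 3122) - 8396 = ((-179 - 9)/(-105 - 9) - 3122) - 8396 = (-188/(-114) - 3122) - 8396 = (-1/114*(-188) - 3122) - 8396 = (94/57 - 3122) - 8396 = -177860/57 - 8396 = -656432/57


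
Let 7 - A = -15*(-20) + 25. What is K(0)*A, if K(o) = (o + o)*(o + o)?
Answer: 0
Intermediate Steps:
K(o) = 4*o² (K(o) = (2*o)*(2*o) = 4*o²)
A = -318 (A = 7 - (-15*(-20) + 25) = 7 - (300 + 25) = 7 - 1*325 = 7 - 325 = -318)
K(0)*A = (4*0²)*(-318) = (4*0)*(-318) = 0*(-318) = 0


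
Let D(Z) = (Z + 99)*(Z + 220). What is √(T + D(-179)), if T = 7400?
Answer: 2*√1030 ≈ 64.187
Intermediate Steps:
D(Z) = (99 + Z)*(220 + Z)
√(T + D(-179)) = √(7400 + (21780 + (-179)² + 319*(-179))) = √(7400 + (21780 + 32041 - 57101)) = √(7400 - 3280) = √4120 = 2*√1030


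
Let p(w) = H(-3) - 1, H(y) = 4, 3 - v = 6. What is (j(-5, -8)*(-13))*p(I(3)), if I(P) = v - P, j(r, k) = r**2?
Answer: -975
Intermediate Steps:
v = -3 (v = 3 - 1*6 = 3 - 6 = -3)
I(P) = -3 - P
p(w) = 3 (p(w) = 4 - 1 = 3)
(j(-5, -8)*(-13))*p(I(3)) = ((-5)**2*(-13))*3 = (25*(-13))*3 = -325*3 = -975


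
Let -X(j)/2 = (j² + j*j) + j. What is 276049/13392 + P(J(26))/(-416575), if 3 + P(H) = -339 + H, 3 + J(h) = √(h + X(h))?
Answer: 22999946483/1115754480 - I*√2730/416575 ≈ 20.614 - 0.00012543*I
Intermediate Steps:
X(j) = -4*j² - 2*j (X(j) = -2*((j² + j*j) + j) = -2*((j² + j²) + j) = -2*(2*j² + j) = -2*(j + 2*j²) = -4*j² - 2*j)
J(h) = -3 + √(h - 2*h*(1 + 2*h))
P(H) = -342 + H (P(H) = -3 + (-339 + H) = -342 + H)
276049/13392 + P(J(26))/(-416575) = 276049/13392 + (-342 + (-3 + √(26*(-1 - 4*26))))/(-416575) = 276049*(1/13392) + (-342 + (-3 + √(26*(-1 - 104))))*(-1/416575) = 276049/13392 + (-342 + (-3 + √(26*(-105))))*(-1/416575) = 276049/13392 + (-342 + (-3 + √(-2730)))*(-1/416575) = 276049/13392 + (-342 + (-3 + I*√2730))*(-1/416575) = 276049/13392 + (-345 + I*√2730)*(-1/416575) = 276049/13392 + (69/83315 - I*√2730/416575) = 22999946483/1115754480 - I*√2730/416575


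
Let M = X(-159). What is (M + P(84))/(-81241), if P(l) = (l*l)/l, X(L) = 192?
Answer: -276/81241 ≈ -0.0033973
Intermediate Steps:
M = 192
P(l) = l (P(l) = l²/l = l)
(M + P(84))/(-81241) = (192 + 84)/(-81241) = 276*(-1/81241) = -276/81241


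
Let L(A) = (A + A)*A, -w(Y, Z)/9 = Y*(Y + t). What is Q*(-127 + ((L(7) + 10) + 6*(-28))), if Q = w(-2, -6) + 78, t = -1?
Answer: -4488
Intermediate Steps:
w(Y, Z) = -9*Y*(-1 + Y) (w(Y, Z) = -9*Y*(Y - 1) = -9*Y*(-1 + Y))
L(A) = 2*A**2 (L(A) = (2*A)*A = 2*A**2)
Q = 24 (Q = 9*(-2)*(1 - 1*(-2)) + 78 = 9*(-2)*(1 + 2) + 78 = 9*(-2)*3 + 78 = -54 + 78 = 24)
Q*(-127 + ((L(7) + 10) + 6*(-28))) = 24*(-127 + ((2*7**2 + 10) + 6*(-28))) = 24*(-127 + ((2*49 + 10) - 168)) = 24*(-127 + ((98 + 10) - 168)) = 24*(-127 + (108 - 168)) = 24*(-127 - 60) = 24*(-187) = -4488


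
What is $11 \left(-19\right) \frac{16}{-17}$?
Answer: $\frac{3344}{17} \approx 196.71$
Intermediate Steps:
$11 \left(-19\right) \frac{16}{-17} = - 209 \cdot 16 \left(- \frac{1}{17}\right) = \left(-209\right) \left(- \frac{16}{17}\right) = \frac{3344}{17}$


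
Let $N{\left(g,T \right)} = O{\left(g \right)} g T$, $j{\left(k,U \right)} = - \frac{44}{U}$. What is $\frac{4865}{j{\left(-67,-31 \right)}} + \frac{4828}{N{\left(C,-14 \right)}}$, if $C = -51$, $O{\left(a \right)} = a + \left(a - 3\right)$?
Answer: $\frac{332540827}{97020} \approx 3427.6$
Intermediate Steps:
$O{\left(a \right)} = -3 + 2 a$ ($O{\left(a \right)} = a + \left(a - 3\right) = a + \left(-3 + a\right) = -3 + 2 a$)
$N{\left(g,T \right)} = T g \left(-3 + 2 g\right)$ ($N{\left(g,T \right)} = \left(-3 + 2 g\right) g T = g \left(-3 + 2 g\right) T = T g \left(-3 + 2 g\right)$)
$\frac{4865}{j{\left(-67,-31 \right)}} + \frac{4828}{N{\left(C,-14 \right)}} = \frac{4865}{\left(-44\right) \frac{1}{-31}} + \frac{4828}{\left(-14\right) \left(-51\right) \left(-3 + 2 \left(-51\right)\right)} = \frac{4865}{\left(-44\right) \left(- \frac{1}{31}\right)} + \frac{4828}{\left(-14\right) \left(-51\right) \left(-3 - 102\right)} = \frac{4865}{\frac{44}{31}} + \frac{4828}{\left(-14\right) \left(-51\right) \left(-105\right)} = 4865 \cdot \frac{31}{44} + \frac{4828}{-74970} = \frac{150815}{44} + 4828 \left(- \frac{1}{74970}\right) = \frac{150815}{44} - \frac{142}{2205} = \frac{332540827}{97020}$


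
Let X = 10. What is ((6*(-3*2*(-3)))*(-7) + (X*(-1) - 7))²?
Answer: 597529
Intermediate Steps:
((6*(-3*2*(-3)))*(-7) + (X*(-1) - 7))² = ((6*(-3*2*(-3)))*(-7) + (10*(-1) - 7))² = ((6*(-6*(-3)))*(-7) + (-10 - 7))² = ((6*18)*(-7) - 17)² = (108*(-7) - 17)² = (-756 - 17)² = (-773)² = 597529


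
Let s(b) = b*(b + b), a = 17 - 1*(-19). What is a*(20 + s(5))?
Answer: 2520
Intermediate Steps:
a = 36 (a = 17 + 19 = 36)
s(b) = 2*b² (s(b) = b*(2*b) = 2*b²)
a*(20 + s(5)) = 36*(20 + 2*5²) = 36*(20 + 2*25) = 36*(20 + 50) = 36*70 = 2520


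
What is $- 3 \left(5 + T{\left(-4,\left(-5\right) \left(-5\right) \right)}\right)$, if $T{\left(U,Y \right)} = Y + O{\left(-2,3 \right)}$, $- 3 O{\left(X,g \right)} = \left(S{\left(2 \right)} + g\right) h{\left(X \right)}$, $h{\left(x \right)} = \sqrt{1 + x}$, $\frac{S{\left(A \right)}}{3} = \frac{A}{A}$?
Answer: $-90 + 6 i \approx -90.0 + 6.0 i$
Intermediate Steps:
$S{\left(A \right)} = 3$ ($S{\left(A \right)} = 3 \frac{A}{A} = 3 \cdot 1 = 3$)
$O{\left(X,g \right)} = - \frac{\sqrt{1 + X} \left(3 + g\right)}{3}$ ($O{\left(X,g \right)} = - \frac{\left(3 + g\right) \sqrt{1 + X}}{3} = - \frac{\sqrt{1 + X} \left(3 + g\right)}{3}$)
$T{\left(U,Y \right)} = Y - 2 i$ ($T{\left(U,Y \right)} = Y + \frac{\sqrt{1 - 2} \left(-3 - 3\right)}{3} = Y + \frac{\sqrt{-1} \left(-3 - 3\right)}{3} = Y + \frac{1}{3} i \left(-6\right) = Y - 2 i$)
$- 3 \left(5 + T{\left(-4,\left(-5\right) \left(-5\right) \right)}\right) = - 3 \left(5 - \left(-25 + 2 i\right)\right) = - 3 \left(5 + \left(25 - 2 i\right)\right) = - 3 \left(30 - 2 i\right) = -90 + 6 i$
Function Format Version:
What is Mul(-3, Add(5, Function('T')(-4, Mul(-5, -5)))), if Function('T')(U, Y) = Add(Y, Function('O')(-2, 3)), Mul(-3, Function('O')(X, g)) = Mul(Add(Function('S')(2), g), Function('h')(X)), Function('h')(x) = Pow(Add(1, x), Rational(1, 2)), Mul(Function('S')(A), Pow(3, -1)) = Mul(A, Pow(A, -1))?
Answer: Add(-90, Mul(6, I)) ≈ Add(-90.000, Mul(6.0000, I))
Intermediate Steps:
Function('S')(A) = 3 (Function('S')(A) = Mul(3, Mul(A, Pow(A, -1))) = Mul(3, 1) = 3)
Function('O')(X, g) = Mul(Rational(-1, 3), Pow(Add(1, X), Rational(1, 2)), Add(3, g)) (Function('O')(X, g) = Mul(Rational(-1, 3), Mul(Add(3, g), Pow(Add(1, X), Rational(1, 2)))) = Mul(Rational(-1, 3), Mul(Pow(Add(1, X), Rational(1, 2)), Add(3, g))) = Mul(Rational(-1, 3), Pow(Add(1, X), Rational(1, 2)), Add(3, g)))
Function('T')(U, Y) = Add(Y, Mul(-2, I)) (Function('T')(U, Y) = Add(Y, Mul(Rational(1, 3), Pow(Add(1, -2), Rational(1, 2)), Add(-3, Mul(-1, 3)))) = Add(Y, Mul(Rational(1, 3), Pow(-1, Rational(1, 2)), Add(-3, -3))) = Add(Y, Mul(Rational(1, 3), I, -6)) = Add(Y, Mul(-2, I)))
Mul(-3, Add(5, Function('T')(-4, Mul(-5, -5)))) = Mul(-3, Add(5, Add(Mul(-5, -5), Mul(-2, I)))) = Mul(-3, Add(5, Add(25, Mul(-2, I)))) = Mul(-3, Add(30, Mul(-2, I))) = Add(-90, Mul(6, I))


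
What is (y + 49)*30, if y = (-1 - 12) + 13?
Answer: 1470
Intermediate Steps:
y = 0 (y = -13 + 13 = 0)
(y + 49)*30 = (0 + 49)*30 = 49*30 = 1470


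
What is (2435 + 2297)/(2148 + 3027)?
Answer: 4732/5175 ≈ 0.91440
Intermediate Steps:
(2435 + 2297)/(2148 + 3027) = 4732/5175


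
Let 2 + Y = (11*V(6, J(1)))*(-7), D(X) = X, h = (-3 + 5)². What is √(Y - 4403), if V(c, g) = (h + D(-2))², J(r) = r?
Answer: I*√4713 ≈ 68.651*I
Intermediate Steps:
h = 4 (h = 2² = 4)
V(c, g) = 4 (V(c, g) = (4 - 2)² = 2² = 4)
Y = -310 (Y = -2 + (11*4)*(-7) = -2 + 44*(-7) = -2 - 308 = -310)
√(Y - 4403) = √(-310 - 4403) = √(-4713) = I*√4713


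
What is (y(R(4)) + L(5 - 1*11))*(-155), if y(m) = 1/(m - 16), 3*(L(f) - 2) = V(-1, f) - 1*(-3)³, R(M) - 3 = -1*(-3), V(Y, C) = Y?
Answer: -9827/6 ≈ -1637.8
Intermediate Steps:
R(M) = 6 (R(M) = 3 - 1*(-3) = 3 + 3 = 6)
L(f) = 32/3 (L(f) = 2 + (-1 - 1*(-3)³)/3 = 2 + (-1 - 1*(-27))/3 = 2 + (-1 + 27)/3 = 2 + (⅓)*26 = 2 + 26/3 = 32/3)
y(m) = 1/(-16 + m)
(y(R(4)) + L(5 - 1*11))*(-155) = (1/(-16 + 6) + 32/3)*(-155) = (1/(-10) + 32/3)*(-155) = (-⅒ + 32/3)*(-155) = (317/30)*(-155) = -9827/6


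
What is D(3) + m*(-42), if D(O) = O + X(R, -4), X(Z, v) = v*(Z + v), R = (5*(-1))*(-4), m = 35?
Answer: -1531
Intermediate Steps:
R = 20 (R = -5*(-4) = 20)
D(O) = -64 + O (D(O) = O - 4*(20 - 4) = O - 4*16 = O - 64 = -64 + O)
D(3) + m*(-42) = (-64 + 3) + 35*(-42) = -61 - 1470 = -1531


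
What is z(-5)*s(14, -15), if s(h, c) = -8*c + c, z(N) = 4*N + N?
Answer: -2625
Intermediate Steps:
z(N) = 5*N
s(h, c) = -7*c
z(-5)*s(14, -15) = (5*(-5))*(-7*(-15)) = -25*105 = -2625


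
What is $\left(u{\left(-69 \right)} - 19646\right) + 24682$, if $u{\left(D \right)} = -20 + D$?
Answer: $4947$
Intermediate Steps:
$\left(u{\left(-69 \right)} - 19646\right) + 24682 = \left(\left(-20 - 69\right) - 19646\right) + 24682 = \left(-89 - 19646\right) + 24682 = -19735 + 24682 = 4947$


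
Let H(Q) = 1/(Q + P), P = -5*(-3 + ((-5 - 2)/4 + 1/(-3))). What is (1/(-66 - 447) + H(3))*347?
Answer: 2017805/174933 ≈ 11.535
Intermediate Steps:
P = 305/12 (P = -5*(-3 + (-7*¼ + 1*(-⅓))) = -5*(-3 + (-7/4 - ⅓)) = -5*(-3 - 25/12) = -5*(-61/12) = 305/12 ≈ 25.417)
H(Q) = 1/(305/12 + Q) (H(Q) = 1/(Q + 305/12) = 1/(305/12 + Q))
(1/(-66 - 447) + H(3))*347 = (1/(-66 - 447) + 12/(305 + 12*3))*347 = (1/(-513) + 12/(305 + 36))*347 = (-1/513 + 12/341)*347 = (5815/174933)*347 = 2017805/174933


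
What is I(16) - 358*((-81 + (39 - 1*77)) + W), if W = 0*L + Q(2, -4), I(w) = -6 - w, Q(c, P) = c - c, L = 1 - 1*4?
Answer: 42580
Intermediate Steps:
L = -3 (L = 1 - 4 = -3)
Q(c, P) = 0
W = 0 (W = 0*(-3) + 0 = 0 + 0 = 0)
I(16) - 358*((-81 + (39 - 1*77)) + W) = (-6 - 1*16) - 358*((-81 + (39 - 1*77)) + 0) = (-6 - 16) - 358*((-81 + (39 - 77)) + 0) = -22 - 358*((-81 - 38) + 0) = -22 - 358*(-119 + 0) = -22 - 358*(-119) = -22 + 42602 = 42580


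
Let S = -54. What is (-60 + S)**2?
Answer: 12996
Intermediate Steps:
(-60 + S)**2 = (-60 - 54)**2 = (-114)**2 = 12996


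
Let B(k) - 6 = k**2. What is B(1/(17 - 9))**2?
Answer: 148225/4096 ≈ 36.188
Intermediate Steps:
B(k) = 6 + k**2
B(1/(17 - 9))**2 = (6 + (1/(17 - 9))**2)**2 = (6 + (1/8)**2)**2 = (6 + 1/64)**2 = (385/64)**2 = 148225/4096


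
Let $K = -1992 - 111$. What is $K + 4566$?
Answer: $2463$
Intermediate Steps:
$K = -2103$ ($K = -1992 - 111 = -2103$)
$K + 4566 = -2103 + 4566 = 2463$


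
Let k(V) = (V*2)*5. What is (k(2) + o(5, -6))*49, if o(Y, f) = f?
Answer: 686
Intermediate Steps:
k(V) = 10*V (k(V) = (2*V)*5 = 10*V)
(k(2) + o(5, -6))*49 = (10*2 - 6)*49 = (20 - 6)*49 = 14*49 = 686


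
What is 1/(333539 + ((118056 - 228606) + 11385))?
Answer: 1/234374 ≈ 4.2667e-6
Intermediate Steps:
1/(333539 + ((118056 - 228606) + 11385)) = 1/(333539 + (-110550 + 11385)) = 1/(333539 - 99165) = 1/234374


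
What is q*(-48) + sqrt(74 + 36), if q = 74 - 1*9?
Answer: -3120 + sqrt(110) ≈ -3109.5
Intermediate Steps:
q = 65 (q = 74 - 9 = 65)
q*(-48) + sqrt(74 + 36) = 65*(-48) + sqrt(74 + 36) = -3120 + sqrt(110)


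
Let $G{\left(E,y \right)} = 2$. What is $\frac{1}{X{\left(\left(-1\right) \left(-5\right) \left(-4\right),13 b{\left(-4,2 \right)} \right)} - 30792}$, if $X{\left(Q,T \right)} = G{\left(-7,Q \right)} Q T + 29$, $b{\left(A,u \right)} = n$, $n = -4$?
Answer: $- \frac{1}{28683} \approx -3.4864 \cdot 10^{-5}$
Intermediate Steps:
$b{\left(A,u \right)} = -4$
$X{\left(Q,T \right)} = 29 + 2 Q T$ ($X{\left(Q,T \right)} = 2 Q T + 29 = 29 + 2 Q T$)
$\frac{1}{X{\left(\left(-1\right) \left(-5\right) \left(-4\right),13 b{\left(-4,2 \right)} \right)} - 30792} = \frac{1}{\left(29 + 2 \left(-1\right) \left(-5\right) \left(-4\right) 13 \left(-4\right)\right) - 30792} = \frac{1}{\left(29 + 2 \cdot 5 \left(-4\right) \left(-52\right)\right) - 30792} = \frac{1}{\left(29 + 2 \left(-20\right) \left(-52\right)\right) - 30792} = \frac{1}{\left(29 + 2080\right) - 30792} = \frac{1}{2109 - 30792} = \frac{1}{-28683} = - \frac{1}{28683}$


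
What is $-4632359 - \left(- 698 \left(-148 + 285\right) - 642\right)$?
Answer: $-4536091$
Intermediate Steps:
$-4632359 - \left(- 698 \left(-148 + 285\right) - 642\right) = -4632359 - \left(\left(-698\right) 137 - 642\right) = -4632359 - \left(-95626 - 642\right) = -4632359 - -96268 = -4632359 + 96268 = -4536091$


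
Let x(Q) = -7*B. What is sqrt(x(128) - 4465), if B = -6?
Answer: I*sqrt(4423) ≈ 66.506*I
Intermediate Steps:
x(Q) = 42 (x(Q) = -7*(-6) = 42)
sqrt(x(128) - 4465) = sqrt(42 - 4465) = sqrt(-4423) = I*sqrt(4423)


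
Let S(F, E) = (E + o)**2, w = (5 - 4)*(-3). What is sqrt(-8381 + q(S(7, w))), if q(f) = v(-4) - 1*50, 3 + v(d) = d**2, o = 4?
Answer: I*sqrt(8418) ≈ 91.75*I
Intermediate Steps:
w = -3 (w = 1*(-3) = -3)
S(F, E) = (4 + E)**2 (S(F, E) = (E + 4)**2 = (4 + E)**2)
v(d) = -3 + d**2
q(f) = -37 (q(f) = (-3 + (-4)**2) - 1*50 = (-3 + 16) - 50 = 13 - 50 = -37)
sqrt(-8381 + q(S(7, w))) = sqrt(-8381 - 37) = sqrt(-8418) = I*sqrt(8418)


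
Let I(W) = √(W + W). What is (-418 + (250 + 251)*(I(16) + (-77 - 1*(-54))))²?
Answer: 150619513 - 47859528*√2 ≈ 8.2936e+7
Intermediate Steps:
I(W) = √2*√W (I(W) = √(2*W) = √2*√W)
(-418 + (250 + 251)*(I(16) + (-77 - 1*(-54))))² = (-418 + (250 + 251)*(√2*√16 + (-77 - 1*(-54))))² = (-418 + 501*(√2*4 + (-77 + 54)))² = (-418 + 501*(4*√2 - 23))² = (-418 + 501*(-23 + 4*√2))² = (-418 + (-11523 + 2004*√2))² = (-11941 + 2004*√2)²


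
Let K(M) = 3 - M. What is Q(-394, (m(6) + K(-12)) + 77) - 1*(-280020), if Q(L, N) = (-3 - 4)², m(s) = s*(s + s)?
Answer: 280069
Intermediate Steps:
m(s) = 2*s² (m(s) = s*(2*s) = 2*s²)
Q(L, N) = 49 (Q(L, N) = (-7)² = 49)
Q(-394, (m(6) + K(-12)) + 77) - 1*(-280020) = 49 - 1*(-280020) = 49 + 280020 = 280069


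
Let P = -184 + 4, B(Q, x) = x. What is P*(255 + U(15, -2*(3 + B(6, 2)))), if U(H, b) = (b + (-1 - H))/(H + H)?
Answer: -45744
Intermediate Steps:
U(H, b) = (-1 + b - H)/(2*H) (U(H, b) = (-1 + b - H)/((2*H)) = (-1 + b - H)*(1/(2*H)) = (-1 + b - H)/(2*H))
P = -180
P*(255 + U(15, -2*(3 + B(6, 2)))) = -180*(255 + (½)*(-1 - 2*(3 + 2) - 1*15)/15) = -180*(255 + (½)*(1/15)*(-1 - 2*5 - 15)) = -180*(255 + (½)*(1/15)*(-1 - 10 - 15)) = -180*(255 + (½)*(1/15)*(-26)) = -180*(255 - 13/15) = -180*3812/15 = -45744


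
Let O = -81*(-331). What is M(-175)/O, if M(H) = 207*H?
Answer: -4025/2979 ≈ -1.3511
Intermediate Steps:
O = 26811
M(-175)/O = (207*(-175))/26811 = -36225*1/26811 = -4025/2979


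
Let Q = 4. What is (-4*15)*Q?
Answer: -240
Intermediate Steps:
(-4*15)*Q = -4*15*4 = -60*4 = -240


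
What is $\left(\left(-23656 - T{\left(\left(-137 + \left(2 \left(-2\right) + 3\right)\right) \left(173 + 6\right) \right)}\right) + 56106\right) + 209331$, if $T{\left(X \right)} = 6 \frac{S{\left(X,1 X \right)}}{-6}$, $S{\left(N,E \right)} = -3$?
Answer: $241778$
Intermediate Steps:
$T{\left(X \right)} = 3$ ($T{\left(X \right)} = 6 \left(- \frac{3}{-6}\right) = 6 \left(\left(-3\right) \left(- \frac{1}{6}\right)\right) = 6 \cdot \frac{1}{2} = 3$)
$\left(\left(-23656 - T{\left(\left(-137 + \left(2 \left(-2\right) + 3\right)\right) \left(173 + 6\right) \right)}\right) + 56106\right) + 209331 = \left(\left(-23656 - 3\right) + 56106\right) + 209331 = \left(-23659 + 56106\right) + 209331 = 32447 + 209331 = 241778$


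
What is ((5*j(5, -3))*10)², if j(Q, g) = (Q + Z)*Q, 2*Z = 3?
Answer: 2640625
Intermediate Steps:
Z = 3/2 (Z = (½)*3 = 3/2 ≈ 1.5000)
j(Q, g) = Q*(3/2 + Q) (j(Q, g) = (Q + 3/2)*Q = (3/2 + Q)*Q = Q*(3/2 + Q))
((5*j(5, -3))*10)² = ((5*((½)*5*(3 + 2*5)))*10)² = ((5*((½)*5*(3 + 10)))*10)² = ((5*((½)*5*13))*10)² = ((5*(65/2))*10)² = ((325/2)*10)² = 1625² = 2640625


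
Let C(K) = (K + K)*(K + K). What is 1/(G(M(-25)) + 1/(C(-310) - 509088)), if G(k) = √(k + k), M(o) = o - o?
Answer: -124688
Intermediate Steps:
M(o) = 0
C(K) = 4*K² (C(K) = (2*K)*(2*K) = 4*K²)
G(k) = √2*√k (G(k) = √(2*k) = √2*√k)
1/(G(M(-25)) + 1/(C(-310) - 509088)) = 1/(√2*√0 + 1/(4*(-310)² - 509088)) = 1/(√2*0 + 1/(4*96100 - 509088)) = 1/(0 + 1/(384400 - 509088)) = 1/(0 + 1/(-124688)) = 1/(0 - 1/124688) = 1/(-1/124688) = -124688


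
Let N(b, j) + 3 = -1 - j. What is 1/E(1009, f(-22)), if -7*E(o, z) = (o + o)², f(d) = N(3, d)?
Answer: -7/4072324 ≈ -1.7189e-6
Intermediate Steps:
N(b, j) = -4 - j (N(b, j) = -3 + (-1 - j) = -4 - j)
f(d) = -4 - d
E(o, z) = -4*o²/7 (E(o, z) = -(o + o)²/7 = -4*o²/7)
1/E(1009, f(-22)) = 1/(-4/7*1009²) = 1/(-4/7*1018081) = 1/(-4072324/7) = -7/4072324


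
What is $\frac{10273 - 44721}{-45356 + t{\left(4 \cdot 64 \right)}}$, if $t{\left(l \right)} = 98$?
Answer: $\frac{17224}{22629} \approx 0.76115$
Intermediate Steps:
$\frac{10273 - 44721}{-45356 + t{\left(4 \cdot 64 \right)}} = \frac{10273 - 44721}{-45356 + 98} = - \frac{34448}{-45258} = \left(-34448\right) \left(- \frac{1}{45258}\right) = \frac{17224}{22629}$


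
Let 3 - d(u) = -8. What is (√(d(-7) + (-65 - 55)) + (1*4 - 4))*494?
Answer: 494*I*√109 ≈ 5157.5*I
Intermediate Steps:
d(u) = 11 (d(u) = 3 - 1*(-8) = 3 + 8 = 11)
(√(d(-7) + (-65 - 55)) + (1*4 - 4))*494 = (√(11 + (-65 - 55)) + (1*4 - 4))*494 = (√(11 - 120) + (4 - 4))*494 = (√(-109) + 0)*494 = (I*√109 + 0)*494 = (I*√109)*494 = 494*I*√109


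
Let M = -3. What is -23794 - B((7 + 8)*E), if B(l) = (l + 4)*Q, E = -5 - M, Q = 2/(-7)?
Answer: -166610/7 ≈ -23801.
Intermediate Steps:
Q = -2/7 (Q = 2*(-1/7) = -2/7 ≈ -0.28571)
E = -2 (E = -5 - 1*(-3) = -5 + 3 = -2)
B(l) = -8/7 - 2*l/7 (B(l) = (l + 4)*(-2/7) = (4 + l)*(-2/7) = -8/7 - 2*l/7)
-23794 - B((7 + 8)*E) = -23794 - (-8/7 - 2*(7 + 8)*(-2)/7) = -23794 - (-8/7 - 30*(-2)/7) = -23794 - (-8/7 - 2/7*(-30)) = -23794 - (-8/7 + 60/7) = -23794 - 1*52/7 = -23794 - 52/7 = -166610/7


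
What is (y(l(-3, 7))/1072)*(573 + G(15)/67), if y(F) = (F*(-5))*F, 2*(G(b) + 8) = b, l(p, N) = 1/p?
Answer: -383905/1292832 ≈ -0.29695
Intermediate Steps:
G(b) = -8 + b/2
y(F) = -5*F**2 (y(F) = (-5*F)*F = -5*F**2)
(y(l(-3, 7))/1072)*(573 + G(15)/67) = (-5*(1/(-3))**2/1072)*(573 + (-8 + (1/2)*15)/67) = (-5*(-1/3)**2*(1/1072))*(573 + (-8 + 15/2)*(1/67)) = (-5*1/9*(1/1072))*(573 - 1/2*1/67) = (-5/9*1/1072)*(573 - 1/134) = -5/9648*76781/134 = -383905/1292832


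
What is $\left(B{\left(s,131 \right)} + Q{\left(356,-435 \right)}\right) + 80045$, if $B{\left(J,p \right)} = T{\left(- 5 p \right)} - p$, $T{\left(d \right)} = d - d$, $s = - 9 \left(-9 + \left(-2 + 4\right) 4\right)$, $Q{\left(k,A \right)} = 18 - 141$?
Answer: $79791$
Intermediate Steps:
$Q{\left(k,A \right)} = -123$ ($Q{\left(k,A \right)} = 18 - 141 = -123$)
$s = 9$ ($s = - 9 \left(-9 + 2 \cdot 4\right) = - 9 \left(-9 + 8\right) = \left(-9\right) \left(-1\right) = 9$)
$T{\left(d \right)} = 0$
$B{\left(J,p \right)} = - p$ ($B{\left(J,p \right)} = 0 - p = - p$)
$\left(B{\left(s,131 \right)} + Q{\left(356,-435 \right)}\right) + 80045 = \left(\left(-1\right) 131 - 123\right) + 80045 = \left(-131 - 123\right) + 80045 = -254 + 80045 = 79791$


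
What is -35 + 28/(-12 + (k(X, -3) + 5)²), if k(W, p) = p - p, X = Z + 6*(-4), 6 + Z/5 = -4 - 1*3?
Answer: -427/13 ≈ -32.846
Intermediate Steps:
Z = -65 (Z = -30 + 5*(-4 - 1*3) = -30 + 5*(-4 - 3) = -30 + 5*(-7) = -30 - 35 = -65)
X = -89 (X = -65 + 6*(-4) = -65 - 24 = -89)
k(W, p) = 0
-35 + 28/(-12 + (k(X, -3) + 5)²) = -35 + 28/(-12 + (0 + 5)²) = -35 + 28/(-12 + 5²) = -35 + 28/(-12 + 25) = -35 + 28/13 = -427/13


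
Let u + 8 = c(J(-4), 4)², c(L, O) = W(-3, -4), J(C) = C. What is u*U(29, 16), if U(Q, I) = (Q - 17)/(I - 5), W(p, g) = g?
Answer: 96/11 ≈ 8.7273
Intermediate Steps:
U(Q, I) = (-17 + Q)/(-5 + I)
c(L, O) = -4
u = 8 (u = -8 + (-4)² = -8 + 16 = 8)
u*U(29, 16) = 8*((-17 + 29)/(-5 + 16)) = 8*(12/11) = 96/11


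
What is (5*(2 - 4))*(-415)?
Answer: 4150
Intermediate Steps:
(5*(2 - 4))*(-415) = (5*(-2))*(-415) = -10*(-415) = 4150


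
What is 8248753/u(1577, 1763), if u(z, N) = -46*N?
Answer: -8248753/81098 ≈ -101.71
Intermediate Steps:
8248753/u(1577, 1763) = 8248753/((-46*1763)) = 8248753/(-81098) = 8248753*(-1/81098) = -8248753/81098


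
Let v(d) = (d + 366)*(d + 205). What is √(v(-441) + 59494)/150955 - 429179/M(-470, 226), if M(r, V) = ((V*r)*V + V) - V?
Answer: 429179/24005720 + √77194/150955 ≈ 0.019719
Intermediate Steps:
M(r, V) = r*V² (M(r, V) = (r*V² + V) - V = (V + r*V²) - V = r*V²)
v(d) = (205 + d)*(366 + d) (v(d) = (366 + d)*(205 + d) = (205 + d)*(366 + d))
√(v(-441) + 59494)/150955 - 429179/M(-470, 226) = √((75030 + (-441)² + 571*(-441)) + 59494)/150955 - 429179/((-470*226²)) = √((75030 + 194481 - 251811) + 59494)*(1/150955) - 429179/((-470*51076)) = √(17700 + 59494)*(1/150955) - 429179/(-24005720) = √77194*(1/150955) - 429179*(-1/24005720) = √77194/150955 + 429179/24005720 = 429179/24005720 + √77194/150955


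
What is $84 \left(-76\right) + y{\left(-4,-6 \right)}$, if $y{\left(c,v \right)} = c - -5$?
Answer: $-6383$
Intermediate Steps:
$y{\left(c,v \right)} = 5 + c$ ($y{\left(c,v \right)} = c + 5 = 5 + c$)
$84 \left(-76\right) + y{\left(-4,-6 \right)} = 84 \left(-76\right) + \left(5 - 4\right) = -6384 + 1 = -6383$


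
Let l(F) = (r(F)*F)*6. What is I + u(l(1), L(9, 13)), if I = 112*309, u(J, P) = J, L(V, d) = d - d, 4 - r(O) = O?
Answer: 34626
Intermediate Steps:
r(O) = 4 - O
l(F) = 6*F*(4 - F) (l(F) = ((4 - F)*F)*6 = (F*(4 - F))*6 = 6*F*(4 - F))
L(V, d) = 0
I = 34608
I + u(l(1), L(9, 13)) = 34608 + 6*1*(4 - 1*1) = 34608 + 6*1*(4 - 1) = 34608 + 6*1*3 = 34608 + 18 = 34626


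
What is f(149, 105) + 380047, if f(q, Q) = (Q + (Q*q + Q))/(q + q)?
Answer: 113269861/298 ≈ 3.8010e+5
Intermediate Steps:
f(q, Q) = (2*Q + Q*q)/(2*q) (f(q, Q) = (Q + (Q + Q*q))/((2*q)) = (2*Q + Q*q)*(1/(2*q)) = (2*Q + Q*q)/(2*q))
f(149, 105) + 380047 = ((1/2)*105 + 105/149) + 380047 = (105/2 + 105*(1/149)) + 380047 = (105/2 + 105/149) + 380047 = 15855/298 + 380047 = 113269861/298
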